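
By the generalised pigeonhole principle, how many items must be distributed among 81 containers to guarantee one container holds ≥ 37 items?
n = (37 − 1)·81 + 1 = 2917

By the generalised pigeonhole principle, to guarantee some box contains ≥ r objects we need more than (r − 1) · k objects total. Threshold: n = (r − 1) · k + 1. With r = 37 and k = 81: n = 36 · 81 + 1 = 2916 + 1 = 2917. For n = 2916 = 36 · 81, we can put exactly 36 objects in every box, avoiding 37 in any single one — so 2917 is tight.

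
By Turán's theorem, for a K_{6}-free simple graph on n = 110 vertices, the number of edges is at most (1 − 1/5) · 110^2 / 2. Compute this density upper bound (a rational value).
Turán density bound = (4/5) · 110^2/2 = 4840

Turán's theorem: ex(n, K_{r+1}) is achieved by the complete r-partite Turán graph T(n, r) with parts as balanced as possible, and is at most (1 − 1/r) · n^2/2. For r = 5, n = 110: the density bound is (4/5) · 12100/2 = 4840. Since 5 ∣ 110, the Turán graph T(110, 5) has parts of equal size 22, and its edge count e(T(110, 5)) = 4840 attains the density bound exactly.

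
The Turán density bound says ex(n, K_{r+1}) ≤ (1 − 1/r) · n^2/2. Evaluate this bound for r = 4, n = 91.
Turán density bound = (3/4) · 91^2/2 = 24843/8 ≈ 3105.375

Turán's theorem: ex(n, K_{r+1}) is achieved by the complete r-partite Turán graph T(n, r) with parts as balanced as possible, and is at most (1 − 1/r) · n^2/2. For r = 4, n = 91: the density bound is (3/4) · 8281/2 = 24843/8 ≈ 3105.375. The integer-valued extremum is e(T(91, 4)) = 3105, which is strictly less than the density bound 24843/8 since 4 ∤ 91 (the parts of T(91, 4) cannot all be equal).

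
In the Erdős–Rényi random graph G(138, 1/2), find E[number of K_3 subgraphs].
E[# K_3] = C(138, 3) · (1/2)^C(3, 2) = 428536 / 2^3 = 53567

For each 3-subset S of vertices (there are C(138, 3) = 428536 such S), let X_S = 1 if S induces a K_3 (all C(3, 2) = 3 edges present). Then P(X_S = 1) = (1/2)^3 = 1/8. By linearity of expectation, E[# K_3] = C(138, 3) · (1/2)^3 = 428536 / 8 = 53567.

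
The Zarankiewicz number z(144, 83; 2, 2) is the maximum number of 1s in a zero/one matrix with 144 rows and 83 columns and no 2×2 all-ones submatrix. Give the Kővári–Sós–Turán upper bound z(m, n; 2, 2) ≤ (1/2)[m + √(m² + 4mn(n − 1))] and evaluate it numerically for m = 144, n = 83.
z(144, 83; 2, 2) ≤ (1/2)[144 + √(144² + 4·144·83·82)] = (1/2)[144 + √3940992] = 1064.5966

Kővári–Sós–Turán: let r_1, ..., r_144 be the row sums and z = Σ r_i the total number of 1s. Each pair of columns can share at most one row with both entries 1 (else a 2×2 all-ones block appears), so Σ_i C(r_i, 2) ≤ C(83, 2) = 3403. By convexity Σ_i C(r_i, 2) ≥ 144·C(z/144, 2) = z(z − 144)/(2·144), giving z² − 144z − 144·83·82 ≤ 0 and hence z ≤ (1/2)[144 + √(20736 + 4·980064)] = (1/2)[144 + √3940992] ≈ (1/2)(144 + 1985.1932) = 1064.5966.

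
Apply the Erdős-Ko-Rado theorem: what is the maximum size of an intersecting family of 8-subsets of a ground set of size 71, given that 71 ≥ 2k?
max |F| = C(70, 7) = 1198774720

Erdős-Ko-Rado (1961): when n ≥ 2k, max |F| = C(n−1, k−1). The bound is attained by the star {A : i ∈ A} for any fixed i ∈ [n]. Here C(71−1, 8−1) = C(70, 7) = 1198774720.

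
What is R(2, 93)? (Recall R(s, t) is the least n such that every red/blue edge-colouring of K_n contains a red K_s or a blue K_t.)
R(2, 93) = 93

R(2, k) = k for all k ≥ 2: in a 2-colouring of K_k, either some edge is red (a red K_2) or all edges are blue (a blue K_k). And K_{92} coloured all-blue has no blue K_93, so R(2, 93) > 92. Hence R(2, 93) = 93.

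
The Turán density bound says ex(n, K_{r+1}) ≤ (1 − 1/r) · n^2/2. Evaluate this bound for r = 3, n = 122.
Turán density bound = (2/3) · 122^2/2 = 14884/3 ≈ 4961.3333

Turán's theorem: ex(n, K_{r+1}) is achieved by the complete r-partite Turán graph T(n, r) with parts as balanced as possible, and is at most (1 − 1/r) · n^2/2. For r = 3, n = 122: the density bound is (2/3) · 14884/2 = 14884/3 ≈ 4961.3333. The integer-valued extremum is e(T(122, 3)) = 4961, which is strictly less than the density bound 14884/3 since 3 ∤ 122 (the parts of T(122, 3) cannot all be equal).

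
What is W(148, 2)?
W(148, 2) = 148 + 1 = 149

A 2-term AP is any pair of integers, so a monochromatic 2-AP exists iff some colour is used at least twice. With 148 colours, the colouring i ↦ i on {1, ..., 148} uses each colour once, avoiding any monochromatic pair, so W(148, 2) > 148. For {1, ..., 149}, pigeonhole forces two integers of the same colour, which form a monochromatic 2-AP. Hence W(148, 2) = 149.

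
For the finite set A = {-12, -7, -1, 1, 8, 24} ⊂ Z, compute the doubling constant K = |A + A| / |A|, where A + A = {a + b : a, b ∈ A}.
K = |A + A| / |A| = 21/6 = 7/2

Enumerate A + A = {a + b : a, b ∈ A}. With |A| = 6, there are |A|^2 = 36 ordered sum pairs; collecting distinct values, A + A = {-24, -19, -14, -13, -11, -8, -6, -4, -2, 0, 1, 2, 7, 9, 12, 16, 17, 23, 25, 32, 48}, so |A + A| = 21. Thus K = 21/6 = 7/2. For comparison, the minimum possible |A + A| over all 6-element sets is 2·6 − 1 = 11 (so min K = 11/6), attained only by arithmetic progressions.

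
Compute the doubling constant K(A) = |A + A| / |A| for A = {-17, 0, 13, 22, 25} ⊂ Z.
K = |A + A| / |A| = 15/5 = 3

Enumerate A + A = {a + b : a, b ∈ A}. With |A| = 5, there are |A|^2 = 25 ordered sum pairs; collecting distinct values, A + A = {-34, -17, -4, 0, 5, 8, 13, 22, 25, 26, 35, 38, 44, 47, 50}, so |A + A| = 15. Thus K = 15/5 = 3. For comparison, the minimum possible |A + A| over all 5-element sets is 2·5 − 1 = 9 (so min K = 9/5), attained only by arithmetic progressions.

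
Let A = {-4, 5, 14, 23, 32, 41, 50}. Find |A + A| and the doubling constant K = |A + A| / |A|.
K = |A + A| / |A| = 13/7

Enumerate A + A = {a + b : a, b ∈ A}. With |A| = 7, there are |A|^2 = 49 ordered sum pairs; collecting distinct values, A + A = {-8, 1, 10, 19, 28, 37, 46, 55, 64, 73, 82, 91, 100}, so |A + A| = 13. Thus K = 13/7. Here |A + A| = 2|A| − 1 = 13, the minimum possible — so K = 13/7 is minimal, which holds iff A is an arithmetic progression.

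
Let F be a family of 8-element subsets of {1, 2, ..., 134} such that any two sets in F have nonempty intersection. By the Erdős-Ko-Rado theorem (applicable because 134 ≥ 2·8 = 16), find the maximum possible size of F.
max |F| = C(133, 7) = 124397910208

Erdős-Ko-Rado (1961): when n ≥ 2k, max |F| = C(n−1, k−1). The bound is attained by the star {A : i ∈ A} for any fixed i ∈ [n]. Here C(134−1, 8−1) = C(133, 7) = 124397910208.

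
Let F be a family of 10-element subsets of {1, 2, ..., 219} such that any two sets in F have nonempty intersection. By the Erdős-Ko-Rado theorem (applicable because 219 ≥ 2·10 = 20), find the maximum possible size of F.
max |F| = C(218, 9) = 2592247076694870

The Erdős-Ko-Rado theorem states: for n ≥ 2k, an intersecting family of k-subsets of an n-element set has size at most C(n − 1, k − 1), with equality for 'star' families {A ⊆ [n] : |A| = k, i ∈ A} (fix an element i). For n = 219, k = 10: C(218, 9) = 2592247076694870.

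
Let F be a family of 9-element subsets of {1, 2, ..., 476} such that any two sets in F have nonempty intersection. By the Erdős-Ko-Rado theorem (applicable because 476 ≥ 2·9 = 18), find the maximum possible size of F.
max |F| = C(475, 8) = 60574805465706675

Erdős-Ko-Rado (1961): when n ≥ 2k, max |F| = C(n−1, k−1). The bound is attained by the star {A : i ∈ A} for any fixed i ∈ [n]. Here C(476−1, 9−1) = C(475, 8) = 60574805465706675.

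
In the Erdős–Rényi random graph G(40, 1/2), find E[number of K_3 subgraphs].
E[# K_3] = C(40, 3) · (1/2)^C(3, 2) = 9880 / 2^3 = 1235

For each 3-subset S of vertices (there are C(40, 3) = 9880 such S), let X_S = 1 if S induces a K_3 (all C(3, 2) = 3 edges present). Then P(X_S = 1) = (1/2)^3 = 1/8. By linearity of expectation, E[# K_3] = C(40, 3) · (1/2)^3 = 9880 / 8 = 1235.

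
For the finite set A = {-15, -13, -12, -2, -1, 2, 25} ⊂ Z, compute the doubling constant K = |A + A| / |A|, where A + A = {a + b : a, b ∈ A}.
K = |A + A| / |A| = 26/7

Enumerate A + A = {a + b : a, b ∈ A}. With |A| = 7, there are |A|^2 = 49 ordered sum pairs; collecting distinct values, A + A = {-30, -28, -27, -26, -25, -24, -17, -16, -15, -14, -13, -11, -10, -4, -3, -2, 0, 1, 4, 10, 12, 13, 23, 24, 27, 50}, so |A + A| = 26. Thus K = 26/7. For comparison, the minimum possible |A + A| over all 7-element sets is 2·7 − 1 = 13 (so min K = 13/7), attained only by arithmetic progressions.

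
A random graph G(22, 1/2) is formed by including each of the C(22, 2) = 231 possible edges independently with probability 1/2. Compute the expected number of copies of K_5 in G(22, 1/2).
E[# K_5] = C(22, 5) · (1/2)^C(5, 2) = 26334 / 2^10 = 13167/512 ≈ 25.716797

For each 5-subset S of vertices (there are C(22, 5) = 26334 such S), let X_S = 1 if S induces a K_5 (all C(5, 2) = 10 edges present). Then P(X_S = 1) = (1/2)^10 = 1/1024. By linearity of expectation, E[# K_5] = C(22, 5) · (1/2)^10 = 26334 / 1024 = 13167/512 ≈ 25.716797.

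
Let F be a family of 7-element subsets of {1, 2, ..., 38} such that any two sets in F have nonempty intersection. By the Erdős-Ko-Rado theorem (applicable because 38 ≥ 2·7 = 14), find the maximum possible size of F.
max |F| = C(37, 6) = 2324784

Erdős-Ko-Rado (1961): when n ≥ 2k, max |F| = C(n−1, k−1). The bound is attained by the star {A : i ∈ A} for any fixed i ∈ [n]. Here C(38−1, 7−1) = C(37, 6) = 2324784.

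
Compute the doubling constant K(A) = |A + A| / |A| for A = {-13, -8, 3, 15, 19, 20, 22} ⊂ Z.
K = |A + A| / |A| = 26/7

Enumerate A + A = {a + b : a, b ∈ A}. With |A| = 7, there are |A|^2 = 49 ordered sum pairs; collecting distinct values, A + A = {-26, -21, -16, -10, -5, 2, 6, 7, 9, 11, 12, 14, 18, 22, 23, 25, 30, 34, 35, 37, 38, 39, 40, 41, 42, 44}, so |A + A| = 26. Thus K = 26/7. For comparison, the minimum possible |A + A| over all 7-element sets is 2·7 − 1 = 13 (so min K = 13/7), attained only by arithmetic progressions.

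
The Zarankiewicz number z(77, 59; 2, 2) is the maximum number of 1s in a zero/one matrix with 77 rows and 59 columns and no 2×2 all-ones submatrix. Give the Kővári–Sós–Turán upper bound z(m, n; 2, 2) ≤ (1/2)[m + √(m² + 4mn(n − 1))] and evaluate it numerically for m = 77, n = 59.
z(77, 59; 2, 2) ≤ (1/2)[77 + √(77² + 4·77·59·58)] = (1/2)[77 + √1059905] = 553.2584

Kővári–Sós–Turán: let r_1, ..., r_77 be the row sums and z = Σ r_i the total number of 1s. Each pair of columns can share at most one row with both entries 1 (else a 2×2 all-ones block appears), so Σ_i C(r_i, 2) ≤ C(59, 2) = 1711. By convexity Σ_i C(r_i, 2) ≥ 77·C(z/77, 2) = z(z − 77)/(2·77), giving z² − 77z − 77·59·58 ≤ 0 and hence z ≤ (1/2)[77 + √(5929 + 4·263494)] = (1/2)[77 + √1059905] ≈ (1/2)(77 + 1029.5169) = 553.2584.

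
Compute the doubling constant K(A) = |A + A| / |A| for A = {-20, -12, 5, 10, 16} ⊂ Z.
K = |A + A| / |A| = 15/5 = 3

Enumerate A + A = {a + b : a, b ∈ A}. With |A| = 5, there are |A|^2 = 25 ordered sum pairs; collecting distinct values, A + A = {-40, -32, -24, -15, -10, -7, -4, -2, 4, 10, 15, 20, 21, 26, 32}, so |A + A| = 15. Thus K = 15/5 = 3. For comparison, the minimum possible |A + A| over all 5-element sets is 2·5 − 1 = 9 (so min K = 9/5), attained only by arithmetic progressions.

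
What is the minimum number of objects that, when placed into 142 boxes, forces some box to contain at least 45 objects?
n = (45 − 1)·142 + 1 = 6249

By the generalised pigeonhole principle, to guarantee some box contains ≥ r objects we need more than (r − 1) · k objects total. Threshold: n = (r − 1) · k + 1. With r = 45 and k = 142: n = 44 · 142 + 1 = 6248 + 1 = 6249. For n = 6248 = 44 · 142, we can put exactly 44 objects in every box, avoiding 45 in any single one — so 6249 is tight.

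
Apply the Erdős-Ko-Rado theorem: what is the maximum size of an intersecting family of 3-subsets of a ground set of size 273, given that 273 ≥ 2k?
max |F| = C(272, 2) = 36856

Erdős-Ko-Rado (1961): when n ≥ 2k, max |F| = C(n−1, k−1). The bound is attained by the star {A : i ∈ A} for any fixed i ∈ [n]. Here C(273−1, 3−1) = C(272, 2) = 36856.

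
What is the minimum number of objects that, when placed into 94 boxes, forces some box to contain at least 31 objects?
n = (31 − 1)·94 + 1 = 2821

By the generalised pigeonhole principle, to guarantee some box contains ≥ r objects we need more than (r − 1) · k objects total. Threshold: n = (r − 1) · k + 1. With r = 31 and k = 94: n = 30 · 94 + 1 = 2820 + 1 = 2821. For n = 2820 = 30 · 94, we can put exactly 30 objects in every box, avoiding 31 in any single one — so 2821 is tight.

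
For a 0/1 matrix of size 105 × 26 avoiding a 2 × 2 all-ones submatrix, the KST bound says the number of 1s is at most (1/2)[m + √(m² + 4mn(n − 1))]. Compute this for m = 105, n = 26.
z(105, 26; 2, 2) ≤ (1/2)[105 + √(105² + 4·105·26·25)] = (1/2)[105 + √284025] = 318.97

Kővári–Sós–Turán: let r_1, ..., r_105 be the row sums and z = Σ r_i the total number of 1s. Each pair of columns can share at most one row with both entries 1 (else a 2×2 all-ones block appears), so Σ_i C(r_i, 2) ≤ C(26, 2) = 325. By convexity Σ_i C(r_i, 2) ≥ 105·C(z/105, 2) = z(z − 105)/(2·105), giving z² − 105z − 105·26·25 ≤ 0 and hence z ≤ (1/2)[105 + √(11025 + 4·68250)] = (1/2)[105 + √284025] ≈ (1/2)(105 + 532.94) = 318.97.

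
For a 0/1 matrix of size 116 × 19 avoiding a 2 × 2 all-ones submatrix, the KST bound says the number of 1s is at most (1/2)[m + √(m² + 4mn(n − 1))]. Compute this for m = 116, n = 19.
z(116, 19; 2, 2) ≤ (1/2)[116 + √(116² + 4·116·19·18)] = (1/2)[116 + √172144] = 265.4512

Kővári–Sós–Turán: let r_1, ..., r_116 be the row sums and z = Σ r_i the total number of 1s. Each pair of columns can share at most one row with both entries 1 (else a 2×2 all-ones block appears), so Σ_i C(r_i, 2) ≤ C(19, 2) = 171. By convexity Σ_i C(r_i, 2) ≥ 116·C(z/116, 2) = z(z − 116)/(2·116), giving z² − 116z − 116·19·18 ≤ 0 and hence z ≤ (1/2)[116 + √(13456 + 4·39672)] = (1/2)[116 + √172144] ≈ (1/2)(116 + 414.9024) = 265.4512.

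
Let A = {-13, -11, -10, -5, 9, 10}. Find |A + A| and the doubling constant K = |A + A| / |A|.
K = |A + A| / |A| = 20/6 = 10/3

Enumerate A + A = {a + b : a, b ∈ A}. With |A| = 6, there are |A|^2 = 36 ordered sum pairs; collecting distinct values, A + A = {-26, -24, -23, -22, -21, -20, -18, -16, -15, -10, -4, -3, -2, -1, 0, 4, 5, 18, 19, 20}, so |A + A| = 20. Thus K = 20/6 = 10/3. For comparison, the minimum possible |A + A| over all 6-element sets is 2·6 − 1 = 11 (so min K = 11/6), attained only by arithmetic progressions.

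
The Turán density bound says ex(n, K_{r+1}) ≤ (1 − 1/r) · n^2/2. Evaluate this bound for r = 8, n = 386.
Turán density bound = (7/8) · 386^2/2 = 260743/4 ≈ 65185.75

Turán's theorem: ex(n, K_{r+1}) is achieved by the complete r-partite Turán graph T(n, r) with parts as balanced as possible, and is at most (1 − 1/r) · n^2/2. For r = 8, n = 386: the density bound is (7/8) · 148996/2 = 260743/4 ≈ 65185.75. The integer-valued extremum is e(T(386, 8)) = 65185, which is strictly less than the density bound 260743/4 since 8 ∤ 386 (the parts of T(386, 8) cannot all be equal).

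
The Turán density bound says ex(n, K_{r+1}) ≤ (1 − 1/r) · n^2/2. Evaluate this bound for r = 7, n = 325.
Turán density bound = (6/7) · 325^2/2 = 316875/7 ≈ 45267.8571

Turán's theorem: ex(n, K_{r+1}) is achieved by the complete r-partite Turán graph T(n, r) with parts as balanced as possible, and is at most (1 − 1/r) · n^2/2. For r = 7, n = 325: the density bound is (6/7) · 105625/2 = 316875/7 ≈ 45267.8571. The integer-valued extremum is e(T(325, 7)) = 45267, which is strictly less than the density bound 316875/7 since 7 ∤ 325 (the parts of T(325, 7) cannot all be equal).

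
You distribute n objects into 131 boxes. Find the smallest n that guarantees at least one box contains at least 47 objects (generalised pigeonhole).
n = (47 − 1)·131 + 1 = 6027

By the generalised pigeonhole principle, to guarantee some box contains ≥ r objects we need more than (r − 1) · k objects total. Threshold: n = (r − 1) · k + 1. With r = 47 and k = 131: n = 46 · 131 + 1 = 6026 + 1 = 6027. For n = 6026 = 46 · 131, we can put exactly 46 objects in every box, avoiding 47 in any single one — so 6027 is tight.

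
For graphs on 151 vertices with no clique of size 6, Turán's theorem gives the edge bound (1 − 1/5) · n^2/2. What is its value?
Turán density bound = (4/5) · 151^2/2 = 45602/5 ≈ 9120.4

Turán's theorem: ex(n, K_{r+1}) is achieved by the complete r-partite Turán graph T(n, r) with parts as balanced as possible, and is at most (1 − 1/r) · n^2/2. For r = 5, n = 151: the density bound is (4/5) · 22801/2 = 45602/5 ≈ 9120.4. The integer-valued extremum is e(T(151, 5)) = 9120, which is strictly less than the density bound 45602/5 since 5 ∤ 151 (the parts of T(151, 5) cannot all be equal).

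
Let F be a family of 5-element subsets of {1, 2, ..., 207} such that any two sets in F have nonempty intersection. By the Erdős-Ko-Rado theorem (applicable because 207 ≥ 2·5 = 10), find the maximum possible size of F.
max |F| = C(206, 4) = 72867865

The Erdős-Ko-Rado theorem states: for n ≥ 2k, an intersecting family of k-subsets of an n-element set has size at most C(n − 1, k − 1), with equality for 'star' families {A ⊆ [n] : |A| = k, i ∈ A} (fix an element i). For n = 207, k = 5: C(206, 4) = 72867865.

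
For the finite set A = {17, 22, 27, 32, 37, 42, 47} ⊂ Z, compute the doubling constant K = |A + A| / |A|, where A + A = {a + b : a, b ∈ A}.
K = |A + A| / |A| = 13/7

Enumerate A + A = {a + b : a, b ∈ A}. With |A| = 7, there are |A|^2 = 49 ordered sum pairs; collecting distinct values, A + A = {34, 39, 44, 49, 54, 59, 64, 69, 74, 79, 84, 89, 94}, so |A + A| = 13. Thus K = 13/7. Here |A + A| = 2|A| − 1 = 13, the minimum possible — so K = 13/7 is minimal, which holds iff A is an arithmetic progression.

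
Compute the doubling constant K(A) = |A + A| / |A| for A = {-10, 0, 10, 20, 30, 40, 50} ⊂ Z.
K = |A + A| / |A| = 13/7

Enumerate A + A = {a + b : a, b ∈ A}. With |A| = 7, there are |A|^2 = 49 ordered sum pairs; collecting distinct values, A + A = {-20, -10, 0, 10, 20, 30, 40, 50, 60, 70, 80, 90, 100}, so |A + A| = 13. Thus K = 13/7. Here |A + A| = 2|A| − 1 = 13, the minimum possible — so K = 13/7 is minimal, which holds iff A is an arithmetic progression.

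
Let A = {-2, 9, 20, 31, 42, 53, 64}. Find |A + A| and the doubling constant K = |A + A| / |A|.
K = |A + A| / |A| = 13/7

Enumerate A + A = {a + b : a, b ∈ A}. With |A| = 7, there are |A|^2 = 49 ordered sum pairs; collecting distinct values, A + A = {-4, 7, 18, 29, 40, 51, 62, 73, 84, 95, 106, 117, 128}, so |A + A| = 13. Thus K = 13/7. Here |A + A| = 2|A| − 1 = 13, the minimum possible — so K = 13/7 is minimal, which holds iff A is an arithmetic progression.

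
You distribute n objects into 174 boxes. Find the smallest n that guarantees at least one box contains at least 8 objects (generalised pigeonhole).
n = (8 − 1)·174 + 1 = 1219

By the generalised pigeonhole principle, to guarantee some box contains ≥ r objects we need more than (r − 1) · k objects total. Threshold: n = (r − 1) · k + 1. With r = 8 and k = 174: n = 7 · 174 + 1 = 1218 + 1 = 1219. For n = 1218 = 7 · 174, we can put exactly 7 objects in every box, avoiding 8 in any single one — so 1219 is tight.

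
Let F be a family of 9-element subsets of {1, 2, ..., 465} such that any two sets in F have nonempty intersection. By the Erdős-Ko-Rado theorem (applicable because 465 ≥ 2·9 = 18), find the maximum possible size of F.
max |F| = C(464, 8) = 50150301045289038

The Erdős-Ko-Rado theorem states: for n ≥ 2k, an intersecting family of k-subsets of an n-element set has size at most C(n − 1, k − 1), with equality for 'star' families {A ⊆ [n] : |A| = k, i ∈ A} (fix an element i). For n = 465, k = 9: C(464, 8) = 50150301045289038.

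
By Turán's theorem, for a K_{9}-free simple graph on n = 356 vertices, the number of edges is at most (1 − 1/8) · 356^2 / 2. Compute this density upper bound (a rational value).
Turán density bound = (7/8) · 356^2/2 = 55447

Turán's theorem: ex(n, K_{r+1}) is achieved by the complete r-partite Turán graph T(n, r) with parts as balanced as possible, and is at most (1 − 1/r) · n^2/2. For r = 8, n = 356: the density bound is (7/8) · 126736/2 = 55447. The integer-valued extremum is e(T(356, 8)) = 55446, which is strictly less than the density bound 55447 since 8 ∤ 356 (the parts of T(356, 8) cannot all be equal).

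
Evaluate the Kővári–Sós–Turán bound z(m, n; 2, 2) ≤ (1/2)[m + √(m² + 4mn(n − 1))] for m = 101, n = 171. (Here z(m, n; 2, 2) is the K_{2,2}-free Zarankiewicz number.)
z(101, 171; 2, 2) ≤ (1/2)[101 + √(101² + 4·101·171·170)] = (1/2)[101 + √11754481] = 1764.7404

Kővári–Sós–Turán: let r_1, ..., r_101 be the row sums and z = Σ r_i the total number of 1s. Each pair of columns can share at most one row with both entries 1 (else a 2×2 all-ones block appears), so Σ_i C(r_i, 2) ≤ C(171, 2) = 14535. By convexity Σ_i C(r_i, 2) ≥ 101·C(z/101, 2) = z(z − 101)/(2·101), giving z² − 101z − 101·171·170 ≤ 0 and hence z ≤ (1/2)[101 + √(10201 + 4·2936070)] = (1/2)[101 + √11754481] ≈ (1/2)(101 + 3428.4809) = 1764.7404.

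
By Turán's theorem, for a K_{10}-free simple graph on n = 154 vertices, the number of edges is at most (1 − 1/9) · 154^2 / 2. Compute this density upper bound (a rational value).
Turán density bound = (8/9) · 154^2/2 = 94864/9 ≈ 10540.4444

Turán's theorem: ex(n, K_{r+1}) is achieved by the complete r-partite Turán graph T(n, r) with parts as balanced as possible, and is at most (1 − 1/r) · n^2/2. For r = 9, n = 154: the density bound is (8/9) · 23716/2 = 94864/9 ≈ 10540.4444. The integer-valued extremum is e(T(154, 9)) = 10540, which is strictly less than the density bound 94864/9 since 9 ∤ 154 (the parts of T(154, 9) cannot all be equal).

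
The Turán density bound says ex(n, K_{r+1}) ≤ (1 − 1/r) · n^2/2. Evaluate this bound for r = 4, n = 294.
Turán density bound = (3/4) · 294^2/2 = 64827/2 ≈ 32413.5

Turán's theorem: ex(n, K_{r+1}) is achieved by the complete r-partite Turán graph T(n, r) with parts as balanced as possible, and is at most (1 − 1/r) · n^2/2. For r = 4, n = 294: the density bound is (3/4) · 86436/2 = 64827/2 ≈ 32413.5. The integer-valued extremum is e(T(294, 4)) = 32413, which is strictly less than the density bound 64827/2 since 4 ∤ 294 (the parts of T(294, 4) cannot all be equal).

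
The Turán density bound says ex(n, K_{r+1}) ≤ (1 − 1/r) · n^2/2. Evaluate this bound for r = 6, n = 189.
Turán density bound = (5/6) · 189^2/2 = 59535/4 ≈ 14883.75

Turán's theorem: ex(n, K_{r+1}) is achieved by the complete r-partite Turán graph T(n, r) with parts as balanced as possible, and is at most (1 − 1/r) · n^2/2. For r = 6, n = 189: the density bound is (5/6) · 35721/2 = 59535/4 ≈ 14883.75. The integer-valued extremum is e(T(189, 6)) = 14883, which is strictly less than the density bound 59535/4 since 6 ∤ 189 (the parts of T(189, 6) cannot all be equal).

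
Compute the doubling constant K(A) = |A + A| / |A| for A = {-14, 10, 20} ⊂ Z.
K = |A + A| / |A| = 6/3 = 2

Enumerate A + A = {a + b : a, b ∈ A}. With |A| = 3, there are |A|^2 = 9 ordered sum pairs; collecting distinct values, A + A = {-28, -4, 6, 20, 30, 40}, so |A + A| = 6. Thus K = 6/3 = 2. For comparison, the minimum possible |A + A| over all 3-element sets is 2·3 − 1 = 5 (so min K = 5/3), attained only by arithmetic progressions.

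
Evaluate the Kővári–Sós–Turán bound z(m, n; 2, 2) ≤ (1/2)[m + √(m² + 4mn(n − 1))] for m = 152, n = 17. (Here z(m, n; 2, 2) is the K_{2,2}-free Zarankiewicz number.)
z(152, 17; 2, 2) ≤ (1/2)[152 + √(152² + 4·152·17·16)] = (1/2)[152 + √188480] = 293.0714

Kővári–Sós–Turán: let r_1, ..., r_152 be the row sums and z = Σ r_i the total number of 1s. Each pair of columns can share at most one row with both entries 1 (else a 2×2 all-ones block appears), so Σ_i C(r_i, 2) ≤ C(17, 2) = 136. By convexity Σ_i C(r_i, 2) ≥ 152·C(z/152, 2) = z(z − 152)/(2·152), giving z² − 152z − 152·17·16 ≤ 0 and hence z ≤ (1/2)[152 + √(23104 + 4·41344)] = (1/2)[152 + √188480] ≈ (1/2)(152 + 434.1428) = 293.0714.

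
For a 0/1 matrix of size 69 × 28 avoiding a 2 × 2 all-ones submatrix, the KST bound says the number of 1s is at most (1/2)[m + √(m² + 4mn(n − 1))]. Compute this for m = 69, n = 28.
z(69, 28; 2, 2) ≤ (1/2)[69 + √(69² + 4·69·28·27)] = (1/2)[69 + √213417] = 265.4854

Kővári–Sós–Turán: let r_1, ..., r_69 be the row sums and z = Σ r_i the total number of 1s. Each pair of columns can share at most one row with both entries 1 (else a 2×2 all-ones block appears), so Σ_i C(r_i, 2) ≤ C(28, 2) = 378. By convexity Σ_i C(r_i, 2) ≥ 69·C(z/69, 2) = z(z − 69)/(2·69), giving z² − 69z − 69·28·27 ≤ 0 and hence z ≤ (1/2)[69 + √(4761 + 4·52164)] = (1/2)[69 + √213417] ≈ (1/2)(69 + 461.9708) = 265.4854.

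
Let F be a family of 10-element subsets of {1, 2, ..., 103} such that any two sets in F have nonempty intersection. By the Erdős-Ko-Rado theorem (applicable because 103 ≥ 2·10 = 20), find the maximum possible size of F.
max |F| = C(102, 9) = 2290415157800

The Erdős-Ko-Rado theorem states: for n ≥ 2k, an intersecting family of k-subsets of an n-element set has size at most C(n − 1, k − 1), with equality for 'star' families {A ⊆ [n] : |A| = k, i ∈ A} (fix an element i). For n = 103, k = 10: C(102, 9) = 2290415157800.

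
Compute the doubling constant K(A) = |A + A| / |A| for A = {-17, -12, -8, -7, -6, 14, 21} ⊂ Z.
K = |A + A| / |A| = 26/7

Enumerate A + A = {a + b : a, b ∈ A}. With |A| = 7, there are |A|^2 = 49 ordered sum pairs; collecting distinct values, A + A = {-34, -29, -25, -24, -23, -20, -19, -18, -16, -15, -14, -13, -12, -3, 2, 4, 6, 7, 8, 9, 13, 14, 15, 28, 35, 42}, so |A + A| = 26. Thus K = 26/7. For comparison, the minimum possible |A + A| over all 7-element sets is 2·7 − 1 = 13 (so min K = 13/7), attained only by arithmetic progressions.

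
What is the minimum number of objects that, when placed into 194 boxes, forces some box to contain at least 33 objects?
n = (33 − 1)·194 + 1 = 6209

By the generalised pigeonhole principle, to guarantee some box contains ≥ r objects we need more than (r − 1) · k objects total. Threshold: n = (r − 1) · k + 1. With r = 33 and k = 194: n = 32 · 194 + 1 = 6208 + 1 = 6209. For n = 6208 = 32 · 194, we can put exactly 32 objects in every box, avoiding 33 in any single one — so 6209 is tight.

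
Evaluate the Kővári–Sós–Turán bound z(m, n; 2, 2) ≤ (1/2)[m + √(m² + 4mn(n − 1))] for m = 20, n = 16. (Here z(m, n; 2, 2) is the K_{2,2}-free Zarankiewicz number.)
z(20, 16; 2, 2) ≤ (1/2)[20 + √(20² + 4·20·16·15)] = (1/2)[20 + √19600] = 80

Kővári–Sós–Turán: let r_1, ..., r_20 be the row sums and z = Σ r_i the total number of 1s. Each pair of columns can share at most one row with both entries 1 (else a 2×2 all-ones block appears), so Σ_i C(r_i, 2) ≤ C(16, 2) = 120. By convexity Σ_i C(r_i, 2) ≥ 20·C(z/20, 2) = z(z − 20)/(2·20), giving z² − 20z − 20·16·15 ≤ 0 and hence z ≤ (1/2)[20 + √(400 + 4·4800)] = (1/2)[20 + √19600] ≈ (1/2)(20 + 140) = 80.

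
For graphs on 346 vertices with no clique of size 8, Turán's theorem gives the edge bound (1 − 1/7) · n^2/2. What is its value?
Turán density bound = (6/7) · 346^2/2 = 359148/7 ≈ 51306.8571

Turán's theorem: ex(n, K_{r+1}) is achieved by the complete r-partite Turán graph T(n, r) with parts as balanced as possible, and is at most (1 − 1/r) · n^2/2. For r = 7, n = 346: the density bound is (6/7) · 119716/2 = 359148/7 ≈ 51306.8571. The integer-valued extremum is e(T(346, 7)) = 51306, which is strictly less than the density bound 359148/7 since 7 ∤ 346 (the parts of T(346, 7) cannot all be equal).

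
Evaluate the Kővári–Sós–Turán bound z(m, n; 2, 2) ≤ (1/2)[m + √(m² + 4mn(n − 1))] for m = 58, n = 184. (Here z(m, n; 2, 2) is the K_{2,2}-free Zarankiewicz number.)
z(58, 184; 2, 2) ≤ (1/2)[58 + √(58² + 4·58·184·183)] = (1/2)[58 + √7815268] = 1426.79

Kővári–Sós–Turán: let r_1, ..., r_58 be the row sums and z = Σ r_i the total number of 1s. Each pair of columns can share at most one row with both entries 1 (else a 2×2 all-ones block appears), so Σ_i C(r_i, 2) ≤ C(184, 2) = 16836. By convexity Σ_i C(r_i, 2) ≥ 58·C(z/58, 2) = z(z − 58)/(2·58), giving z² − 58z − 58·184·183 ≤ 0 and hence z ≤ (1/2)[58 + √(3364 + 4·1952976)] = (1/2)[58 + √7815268] ≈ (1/2)(58 + 2795.5801) = 1426.79.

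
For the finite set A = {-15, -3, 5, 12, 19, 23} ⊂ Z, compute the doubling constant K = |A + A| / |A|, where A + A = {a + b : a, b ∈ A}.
K = |A + A| / |A| = 20/6 = 10/3

Enumerate A + A = {a + b : a, b ∈ A}. With |A| = 6, there are |A|^2 = 36 ordered sum pairs; collecting distinct values, A + A = {-30, -18, -10, -6, -3, 2, 4, 8, 9, 10, 16, 17, 20, 24, 28, 31, 35, 38, 42, 46}, so |A + A| = 20. Thus K = 20/6 = 10/3. For comparison, the minimum possible |A + A| over all 6-element sets is 2·6 − 1 = 11 (so min K = 11/6), attained only by arithmetic progressions.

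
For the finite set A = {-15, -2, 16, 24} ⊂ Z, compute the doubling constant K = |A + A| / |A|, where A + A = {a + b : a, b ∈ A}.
K = |A + A| / |A| = 10/4 = 5/2

Enumerate A + A = {a + b : a, b ∈ A}. With |A| = 4, there are |A|^2 = 16 ordered sum pairs; collecting distinct values, A + A = {-30, -17, -4, 1, 9, 14, 22, 32, 40, 48}, so |A + A| = 10. Thus K = 10/4 = 5/2. For comparison, the minimum possible |A + A| over all 4-element sets is 2·4 − 1 = 7 (so min K = 7/4), attained only by arithmetic progressions.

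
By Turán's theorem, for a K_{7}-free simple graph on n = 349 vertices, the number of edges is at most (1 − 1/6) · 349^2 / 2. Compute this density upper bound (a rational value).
Turán density bound = (5/6) · 349^2/2 = 609005/12 ≈ 50750.4167

Turán's theorem: ex(n, K_{r+1}) is achieved by the complete r-partite Turán graph T(n, r) with parts as balanced as possible, and is at most (1 − 1/r) · n^2/2. For r = 6, n = 349: the density bound is (5/6) · 121801/2 = 609005/12 ≈ 50750.4167. The integer-valued extremum is e(T(349, 6)) = 50750, which is strictly less than the density bound 609005/12 since 6 ∤ 349 (the parts of T(349, 6) cannot all be equal).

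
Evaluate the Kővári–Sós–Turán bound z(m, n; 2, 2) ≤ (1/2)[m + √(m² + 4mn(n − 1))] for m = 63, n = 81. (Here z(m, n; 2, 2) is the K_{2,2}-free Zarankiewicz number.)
z(63, 81; 2, 2) ≤ (1/2)[63 + √(63² + 4·63·81·80)] = (1/2)[63 + √1636929] = 671.2126

Kővári–Sós–Turán: let r_1, ..., r_63 be the row sums and z = Σ r_i the total number of 1s. Each pair of columns can share at most one row with both entries 1 (else a 2×2 all-ones block appears), so Σ_i C(r_i, 2) ≤ C(81, 2) = 3240. By convexity Σ_i C(r_i, 2) ≥ 63·C(z/63, 2) = z(z − 63)/(2·63), giving z² − 63z − 63·81·80 ≤ 0 and hence z ≤ (1/2)[63 + √(3969 + 4·408240)] = (1/2)[63 + √1636929] ≈ (1/2)(63 + 1279.4253) = 671.2126.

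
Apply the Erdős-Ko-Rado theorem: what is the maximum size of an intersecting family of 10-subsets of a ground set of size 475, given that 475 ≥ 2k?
max |F| = C(474, 9) = 3083604752060355094

The Erdős-Ko-Rado theorem states: for n ≥ 2k, an intersecting family of k-subsets of an n-element set has size at most C(n − 1, k − 1), with equality for 'star' families {A ⊆ [n] : |A| = k, i ∈ A} (fix an element i). For n = 475, k = 10: C(474, 9) = 3083604752060355094.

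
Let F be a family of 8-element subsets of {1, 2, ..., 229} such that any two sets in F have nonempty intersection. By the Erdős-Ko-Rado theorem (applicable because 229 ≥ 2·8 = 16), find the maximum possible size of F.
max |F| = C(228, 7) = 5790645531360

The Erdős-Ko-Rado theorem states: for n ≥ 2k, an intersecting family of k-subsets of an n-element set has size at most C(n − 1, k − 1), with equality for 'star' families {A ⊆ [n] : |A| = k, i ∈ A} (fix an element i). For n = 229, k = 8: C(228, 7) = 5790645531360.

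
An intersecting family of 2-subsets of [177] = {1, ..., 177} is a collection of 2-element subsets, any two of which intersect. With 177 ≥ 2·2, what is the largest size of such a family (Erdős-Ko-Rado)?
max |F| = C(176, 1) = 176

The Erdős-Ko-Rado theorem states: for n ≥ 2k, an intersecting family of k-subsets of an n-element set has size at most C(n − 1, k − 1), with equality for 'star' families {A ⊆ [n] : |A| = k, i ∈ A} (fix an element i). For n = 177, k = 2: C(176, 1) = 176.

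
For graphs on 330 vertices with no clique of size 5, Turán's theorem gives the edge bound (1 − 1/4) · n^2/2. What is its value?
Turán density bound = (3/4) · 330^2/2 = 81675/2 ≈ 40837.5

Turán's theorem: ex(n, K_{r+1}) is achieved by the complete r-partite Turán graph T(n, r) with parts as balanced as possible, and is at most (1 − 1/r) · n^2/2. For r = 4, n = 330: the density bound is (3/4) · 108900/2 = 81675/2 ≈ 40837.5. The integer-valued extremum is e(T(330, 4)) = 40837, which is strictly less than the density bound 81675/2 since 4 ∤ 330 (the parts of T(330, 4) cannot all be equal).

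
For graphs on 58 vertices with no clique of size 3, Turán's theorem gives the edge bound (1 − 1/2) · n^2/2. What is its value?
Turán density bound = (1/2) · 58^2/2 = 841

Turán's theorem: ex(n, K_{r+1}) is achieved by the complete r-partite Turán graph T(n, r) with parts as balanced as possible, and is at most (1 − 1/r) · n^2/2. For r = 2, n = 58: the density bound is (1/2) · 3364/2 = 841. Since 2 ∣ 58, the Turán graph T(58, 2) has parts of equal size 29, and its edge count e(T(58, 2)) = 841 attains the density bound exactly.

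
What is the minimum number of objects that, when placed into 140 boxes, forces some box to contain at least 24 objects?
n = (24 − 1)·140 + 1 = 3221

By the generalised pigeonhole principle, to guarantee some box contains ≥ r objects we need more than (r − 1) · k objects total. Threshold: n = (r − 1) · k + 1. With r = 24 and k = 140: n = 23 · 140 + 1 = 3220 + 1 = 3221. For n = 3220 = 23 · 140, we can put exactly 23 objects in every box, avoiding 24 in any single one — so 3221 is tight.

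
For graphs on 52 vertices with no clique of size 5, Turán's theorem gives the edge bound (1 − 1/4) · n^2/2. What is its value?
Turán density bound = (3/4) · 52^2/2 = 1014

Turán's theorem: ex(n, K_{r+1}) is achieved by the complete r-partite Turán graph T(n, r) with parts as balanced as possible, and is at most (1 − 1/r) · n^2/2. For r = 4, n = 52: the density bound is (3/4) · 2704/2 = 1014. Since 4 ∣ 52, the Turán graph T(52, 4) has parts of equal size 13, and its edge count e(T(52, 4)) = 1014 attains the density bound exactly.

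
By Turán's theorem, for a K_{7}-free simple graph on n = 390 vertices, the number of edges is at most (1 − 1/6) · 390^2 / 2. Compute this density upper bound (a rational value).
Turán density bound = (5/6) · 390^2/2 = 63375

Turán's theorem: ex(n, K_{r+1}) is achieved by the complete r-partite Turán graph T(n, r) with parts as balanced as possible, and is at most (1 − 1/r) · n^2/2. For r = 6, n = 390: the density bound is (5/6) · 152100/2 = 63375. Since 6 ∣ 390, the Turán graph T(390, 6) has parts of equal size 65, and its edge count e(T(390, 6)) = 63375 attains the density bound exactly.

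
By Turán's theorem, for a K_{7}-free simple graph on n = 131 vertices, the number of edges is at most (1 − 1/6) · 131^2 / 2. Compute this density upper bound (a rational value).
Turán density bound = (5/6) · 131^2/2 = 85805/12 ≈ 7150.4167

Turán's theorem: ex(n, K_{r+1}) is achieved by the complete r-partite Turán graph T(n, r) with parts as balanced as possible, and is at most (1 − 1/r) · n^2/2. For r = 6, n = 131: the density bound is (5/6) · 17161/2 = 85805/12 ≈ 7150.4167. The integer-valued extremum is e(T(131, 6)) = 7150, which is strictly less than the density bound 85805/12 since 6 ∤ 131 (the parts of T(131, 6) cannot all be equal).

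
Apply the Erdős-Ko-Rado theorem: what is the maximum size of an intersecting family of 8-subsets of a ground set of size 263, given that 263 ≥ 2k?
max |F| = C(262, 7) = 15508763342592

The Erdős-Ko-Rado theorem states: for n ≥ 2k, an intersecting family of k-subsets of an n-element set has size at most C(n − 1, k − 1), with equality for 'star' families {A ⊆ [n] : |A| = k, i ∈ A} (fix an element i). For n = 263, k = 8: C(262, 7) = 15508763342592.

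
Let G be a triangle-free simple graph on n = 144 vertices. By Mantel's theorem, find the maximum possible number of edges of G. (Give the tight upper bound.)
ex(144, K_3) = ⌊144^2/4⌋ = 5184

Mantel (1907): a triangle-free graph on n vertices has at most ⌊n^2/4⌋ edges, with equality for the complete bipartite graph K_{⌊n/2⌋, ⌈n/2⌉}. For n = 144: ⌊144^2/4⌋ = ⌊20736/4⌋ = 5184. The extremal graph is K_{72, 72}, which has 72·72 = 5184 edges.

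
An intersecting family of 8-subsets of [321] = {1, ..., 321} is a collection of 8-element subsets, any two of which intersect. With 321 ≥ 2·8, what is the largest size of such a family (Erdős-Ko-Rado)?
max |F| = C(320, 7) = 63815149590720

Erdős-Ko-Rado (1961): when n ≥ 2k, max |F| = C(n−1, k−1). The bound is attained by the star {A : i ∈ A} for any fixed i ∈ [n]. Here C(321−1, 8−1) = C(320, 7) = 63815149590720.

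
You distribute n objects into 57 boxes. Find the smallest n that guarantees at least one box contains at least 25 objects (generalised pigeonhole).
n = (25 − 1)·57 + 1 = 1369

By the generalised pigeonhole principle, to guarantee some box contains ≥ r objects we need more than (r − 1) · k objects total. Threshold: n = (r − 1) · k + 1. With r = 25 and k = 57: n = 24 · 57 + 1 = 1368 + 1 = 1369. For n = 1368 = 24 · 57, we can put exactly 24 objects in every box, avoiding 25 in any single one — so 1369 is tight.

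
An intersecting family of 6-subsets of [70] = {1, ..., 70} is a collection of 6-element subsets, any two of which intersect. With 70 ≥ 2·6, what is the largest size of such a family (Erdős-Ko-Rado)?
max |F| = C(69, 5) = 11238513

Erdős-Ko-Rado (1961): when n ≥ 2k, max |F| = C(n−1, k−1). The bound is attained by the star {A : i ∈ A} for any fixed i ∈ [n]. Here C(70−1, 6−1) = C(69, 5) = 11238513.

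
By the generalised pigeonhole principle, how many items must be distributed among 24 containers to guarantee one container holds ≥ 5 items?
n = (5 − 1)·24 + 1 = 97

By the generalised pigeonhole principle, to guarantee some box contains ≥ r objects we need more than (r − 1) · k objects total. Threshold: n = (r − 1) · k + 1. With r = 5 and k = 24: n = 4 · 24 + 1 = 96 + 1 = 97. For n = 96 = 4 · 24, we can put exactly 4 objects in every box, avoiding 5 in any single one — so 97 is tight.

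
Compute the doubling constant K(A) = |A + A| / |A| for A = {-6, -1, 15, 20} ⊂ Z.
K = |A + A| / |A| = 9/4

Enumerate A + A = {a + b : a, b ∈ A}. With |A| = 4, there are |A|^2 = 16 ordered sum pairs; collecting distinct values, A + A = {-12, -7, -2, 9, 14, 19, 30, 35, 40}, so |A + A| = 9. Thus K = 9/4. For comparison, the minimum possible |A + A| over all 4-element sets is 2·4 − 1 = 7 (so min K = 7/4), attained only by arithmetic progressions.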